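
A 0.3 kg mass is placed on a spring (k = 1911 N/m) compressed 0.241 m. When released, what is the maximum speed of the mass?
½kx² = ½mv² ⇒ v = x√(k/m) = (0.241)√(1911/0.3) = 19.23 m/s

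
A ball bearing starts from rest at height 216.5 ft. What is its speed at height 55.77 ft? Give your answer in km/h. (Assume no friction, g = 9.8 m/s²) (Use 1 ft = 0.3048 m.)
Convert to SI: h₁−h₂ = 48.9905 m
mgh₁ = mgh₂ + ½mv² ⇒ v = √(2g(h₁−h₂)) = √(2·9.8·48.9905) = 30.9873 m/s = 111.6 km/h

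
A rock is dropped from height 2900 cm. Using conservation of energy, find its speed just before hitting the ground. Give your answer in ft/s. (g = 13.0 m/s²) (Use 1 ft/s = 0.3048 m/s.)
Convert to SI: h = 29.0 m
mgh = ½mv² ⇒ v = √(2gh) = √(2·13.0·29.0) = 27.4591 m/s = 90.09 ft/s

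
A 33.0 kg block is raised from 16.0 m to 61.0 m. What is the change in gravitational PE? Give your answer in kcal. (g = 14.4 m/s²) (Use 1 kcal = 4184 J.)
ΔPE = mgΔh = (33.0)(14.4)(45.0) = 21384.0 J = 5.111 kcal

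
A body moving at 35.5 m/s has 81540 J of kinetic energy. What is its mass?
m = 2·KE/v² = 2·81540/(35.5)² = 129.4 kg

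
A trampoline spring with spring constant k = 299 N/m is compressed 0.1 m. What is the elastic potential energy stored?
PE = ½kx² = ½(299)(0.1)² = 1.495 J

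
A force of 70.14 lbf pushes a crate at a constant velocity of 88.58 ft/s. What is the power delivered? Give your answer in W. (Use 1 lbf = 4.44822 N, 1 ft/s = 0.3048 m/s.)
Convert to SI: F = 311.998 N, v = 26.9992 m/s
P = Fv = (311.998)(26.9992) = 8424 W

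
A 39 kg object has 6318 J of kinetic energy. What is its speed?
v = √(2·KE/m) = √(2·6318/39) = 18.0 m/s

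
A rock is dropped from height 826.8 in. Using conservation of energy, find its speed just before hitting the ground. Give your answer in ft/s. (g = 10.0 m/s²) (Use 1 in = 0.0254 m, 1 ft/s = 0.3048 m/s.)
Convert to SI: h = 21.0007 m
mgh = ½mv² ⇒ v = √(2gh) = √(2·10.0·21.0007) = 20.4943 m/s = 67.24 ft/s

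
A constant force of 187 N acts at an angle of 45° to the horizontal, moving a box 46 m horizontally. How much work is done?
W = F·d·cosθ = (187)(46)cos(45°) = 6083 J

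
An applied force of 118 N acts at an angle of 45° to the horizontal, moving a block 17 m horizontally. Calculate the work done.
W = F·d·cosθ = (118)(17)cos(45°) = 1418 J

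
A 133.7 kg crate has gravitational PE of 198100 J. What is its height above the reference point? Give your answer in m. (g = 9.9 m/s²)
h = PE/(mg) = 198100/(133.7·9.9) = 149.7 m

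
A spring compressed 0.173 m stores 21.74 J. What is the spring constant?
k = 2·PE/x² = 2·21.74/(0.173)² = 1453 N/m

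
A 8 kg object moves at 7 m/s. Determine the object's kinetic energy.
KE = ½mv² = ½(8)(7)² = 196.0 J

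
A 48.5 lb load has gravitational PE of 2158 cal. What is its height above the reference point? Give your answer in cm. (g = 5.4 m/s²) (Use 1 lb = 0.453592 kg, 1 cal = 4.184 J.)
Convert to SI: m = 21.9992 kg, PE = 9029.07 J
h = PE/(mg) = 9029.07/(21.9992·5.4) = 76.005 m = 7601 cm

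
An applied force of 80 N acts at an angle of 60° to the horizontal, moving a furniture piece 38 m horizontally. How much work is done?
W = F·d·cosθ = (80)(38)cos(60°) = 1520 J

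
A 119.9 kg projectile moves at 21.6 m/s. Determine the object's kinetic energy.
KE = ½mv² = ½(119.9)(21.6)² = 27970 J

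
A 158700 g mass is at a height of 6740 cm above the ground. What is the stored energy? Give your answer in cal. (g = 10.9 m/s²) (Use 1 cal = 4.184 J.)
Convert to SI: m = 158.7 kg, h = 67.4 m
PE = mgh = (158.7)(10.9)(67.4) = 116591 J = 27870 cal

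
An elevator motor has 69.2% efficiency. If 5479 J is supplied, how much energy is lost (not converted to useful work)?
W_lost = W_in(1 − η) = 5479·(1 − 0.692) = 1688 J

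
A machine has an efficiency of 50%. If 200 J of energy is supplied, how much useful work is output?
W_out = η·W_in = 0.5·200 = 100.0 J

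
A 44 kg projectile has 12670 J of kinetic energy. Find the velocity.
v = √(2·KE/m) = √(2·12670/44) = 24.0 m/s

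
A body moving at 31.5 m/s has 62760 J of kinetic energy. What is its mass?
m = 2·KE/v² = 2·62760/(31.5)² = 126.5 kg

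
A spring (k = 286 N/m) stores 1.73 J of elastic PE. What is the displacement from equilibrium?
x = √(2·PE/k) = √(2·1.73/286) = 0.11 m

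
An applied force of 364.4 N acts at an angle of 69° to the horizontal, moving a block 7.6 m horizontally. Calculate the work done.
W = F·d·cosθ = (364.4)(7.6)cos(69°) = 992.5 J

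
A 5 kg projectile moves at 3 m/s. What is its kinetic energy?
KE = ½mv² = ½(5)(3)² = 22.5 J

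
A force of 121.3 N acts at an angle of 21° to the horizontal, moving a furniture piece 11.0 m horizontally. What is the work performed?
W = F·d·cosθ = (121.3)(11.0)cos(21°) = 1246 J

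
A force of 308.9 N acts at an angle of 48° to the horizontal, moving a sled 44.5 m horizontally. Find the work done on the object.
W = F·d·cosθ = (308.9)(44.5)cos(48°) = 9198 J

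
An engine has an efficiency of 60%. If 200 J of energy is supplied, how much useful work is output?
W_out = η·W_in = 0.6·200 = 120.0 J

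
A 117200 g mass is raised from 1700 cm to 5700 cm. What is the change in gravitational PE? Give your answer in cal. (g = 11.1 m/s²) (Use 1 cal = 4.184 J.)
Convert to SI: m = 117.2 kg, Δh = 40.0 m
ΔPE = mgΔh = (117.2)(11.1)(40.0) = 52036.8 J = 12440 cal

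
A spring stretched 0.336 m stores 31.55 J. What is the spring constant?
k = 2·PE/x² = 2·31.55/(0.336)² = 558.9 N/m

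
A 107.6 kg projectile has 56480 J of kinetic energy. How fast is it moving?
v = √(2·KE/m) = √(2·56480/107.6) = 32.4 m/s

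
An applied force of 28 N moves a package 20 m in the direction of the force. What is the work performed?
W = F·d = (28)(20) = 560.0 J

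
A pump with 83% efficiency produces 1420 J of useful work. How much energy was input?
W_in = W_out/η = 1420/0.83 = 1711 J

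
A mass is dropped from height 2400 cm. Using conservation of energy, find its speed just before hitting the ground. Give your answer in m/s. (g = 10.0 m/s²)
Convert to SI: h = 24.0 m
mgh = ½mv² ⇒ v = √(2gh) = √(2·10.0·24.0) = 21.91 m/s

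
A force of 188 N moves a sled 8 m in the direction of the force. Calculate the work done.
W = F·d = (188)(8) = 1504 J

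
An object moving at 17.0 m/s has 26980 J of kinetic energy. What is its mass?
m = 2·KE/v² = 2·26980/(17.0)² = 186.7 kg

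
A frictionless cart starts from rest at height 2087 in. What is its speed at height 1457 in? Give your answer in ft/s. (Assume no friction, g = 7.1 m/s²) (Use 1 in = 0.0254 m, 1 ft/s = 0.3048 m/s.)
Convert to SI: h₁−h₂ = 16.002 m
mgh₁ = mgh₂ + ½mv² ⇒ v = √(2g(h₁−h₂)) = √(2·7.1·16.002) = 15.0741 m/s = 49.46 ft/s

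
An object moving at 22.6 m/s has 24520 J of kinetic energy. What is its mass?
m = 2·KE/v² = 2·24520/(22.6)² = 96.01 kg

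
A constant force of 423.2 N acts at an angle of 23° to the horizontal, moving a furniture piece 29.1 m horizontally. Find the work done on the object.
W = F·d·cosθ = (423.2)(29.1)cos(23°) = 11340 J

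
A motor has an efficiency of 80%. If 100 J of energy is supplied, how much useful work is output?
W_out = η·W_in = 0.8·100 = 80.0 J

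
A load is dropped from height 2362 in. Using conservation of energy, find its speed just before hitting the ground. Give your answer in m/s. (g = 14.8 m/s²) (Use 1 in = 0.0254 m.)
Convert to SI: h = 59.9948 m
mgh = ½mv² ⇒ v = √(2gh) = √(2·14.8·59.9948) = 42.14 m/s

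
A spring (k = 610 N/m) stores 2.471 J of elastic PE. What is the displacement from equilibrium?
x = √(2·PE/k) = √(2·2.471/610) = 0.09001 m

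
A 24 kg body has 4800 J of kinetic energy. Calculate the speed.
v = √(2·KE/m) = √(2·4800/24) = 20.0 m/s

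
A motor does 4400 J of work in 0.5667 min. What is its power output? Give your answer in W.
Convert to SI: W = 4400.0 J, t = 34.002 s
P = W/t = 4400.0/34.002 = 129.4 W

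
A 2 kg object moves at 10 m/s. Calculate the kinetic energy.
KE = ½mv² = ½(2)(10)² = 100.0 J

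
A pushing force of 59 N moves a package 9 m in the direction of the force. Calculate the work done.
W = F·d = (59)(9) = 531.0 J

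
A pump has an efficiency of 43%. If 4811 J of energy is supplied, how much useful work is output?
W_out = η·W_in = 0.43·4811 = 2068.73 J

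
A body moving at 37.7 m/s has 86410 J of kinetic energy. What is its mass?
m = 2·KE/v² = 2·86410/(37.7)² = 121.6 kg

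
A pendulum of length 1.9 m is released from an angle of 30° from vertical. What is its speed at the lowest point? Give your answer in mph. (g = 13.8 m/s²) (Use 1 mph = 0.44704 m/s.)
h = L(1 − cosθ) = 1.9(1 − cos30°) = 0.254552 m
v = √(2gh) = √(2·13.8·0.254552) = 2.65059 m/s = 5.929 mph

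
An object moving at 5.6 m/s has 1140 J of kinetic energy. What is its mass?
m = 2·KE/v² = 2·1140/(5.6)² = 72.7 kg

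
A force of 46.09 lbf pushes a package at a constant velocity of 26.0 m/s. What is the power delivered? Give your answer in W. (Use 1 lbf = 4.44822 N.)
Convert to SI: F = 205.018 N, v = 26.0 m/s
P = Fv = (205.018)(26.0) = 5330 W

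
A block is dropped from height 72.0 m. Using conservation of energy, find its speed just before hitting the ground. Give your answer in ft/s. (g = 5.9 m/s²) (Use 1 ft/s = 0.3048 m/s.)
mgh = ½mv² ⇒ v = √(2gh) = √(2·5.9·72.0) = 29.1479 m/s = 95.63 ft/s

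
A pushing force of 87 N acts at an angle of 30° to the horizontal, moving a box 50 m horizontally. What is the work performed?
W = F·d·cosθ = (87)(50)cos(30°) = 3767 J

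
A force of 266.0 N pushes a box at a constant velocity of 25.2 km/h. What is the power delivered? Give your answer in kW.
Convert to SI: F = 266.0 N, v = 7.0 m/s
P = Fv = (266.0)(7.0) = 1862.0 W = 1.862 kW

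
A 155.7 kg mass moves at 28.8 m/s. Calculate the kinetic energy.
KE = ½mv² = ½(155.7)(28.8)² = 64570 J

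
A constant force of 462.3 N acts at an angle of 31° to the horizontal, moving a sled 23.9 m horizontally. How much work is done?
W = F·d·cosθ = (462.3)(23.9)cos(31°) = 9471 J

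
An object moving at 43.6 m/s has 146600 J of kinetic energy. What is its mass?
m = 2·KE/v² = 2·146600/(43.6)² = 154.2 kg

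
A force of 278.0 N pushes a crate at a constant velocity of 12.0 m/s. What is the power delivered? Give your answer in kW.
P = Fv = (278.0)(12.0) = 3336.0 W = 3.336 kW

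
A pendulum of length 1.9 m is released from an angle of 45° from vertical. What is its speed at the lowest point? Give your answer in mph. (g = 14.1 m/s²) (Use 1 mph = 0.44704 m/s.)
h = L(1 − cosθ) = 1.9(1 − cos45°) = 0.556497 m
v = √(2gh) = √(2·14.1·0.556497) = 3.96147 m/s = 8.862 mph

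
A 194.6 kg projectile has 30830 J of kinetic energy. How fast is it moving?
v = √(2·KE/m) = √(2·30830/194.6) = 17.8 m/s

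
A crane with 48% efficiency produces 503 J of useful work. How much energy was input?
W_in = W_out/η = 503/0.48 = 1048 J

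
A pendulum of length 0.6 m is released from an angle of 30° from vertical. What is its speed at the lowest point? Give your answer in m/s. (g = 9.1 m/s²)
h = L(1 − cosθ) = 0.6(1 − cos30°) = 0.0803848 m
v = √(2gh) = √(2·9.1·0.0803848) = 1.21 m/s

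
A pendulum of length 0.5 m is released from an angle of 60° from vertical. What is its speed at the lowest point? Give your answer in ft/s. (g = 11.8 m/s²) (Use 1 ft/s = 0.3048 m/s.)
h = L(1 − cosθ) = 0.5(1 − cos60°) = 0.25 m
v = √(2gh) = √(2·11.8·0.25) = 2.42899 m/s = 7.969 ft/s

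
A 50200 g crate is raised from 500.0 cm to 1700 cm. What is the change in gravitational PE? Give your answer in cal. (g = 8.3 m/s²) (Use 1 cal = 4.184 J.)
Convert to SI: m = 50.2 kg, Δh = 12.0 m
ΔPE = mgΔh = (50.2)(8.3)(12.0) = 4999.92 J = 1195 cal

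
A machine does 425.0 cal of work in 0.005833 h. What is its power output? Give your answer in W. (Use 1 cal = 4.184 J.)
Convert to SI: W = 1778.2 J, t = 20.9988 s
P = W/t = 1778.2/20.9988 = 84.68 W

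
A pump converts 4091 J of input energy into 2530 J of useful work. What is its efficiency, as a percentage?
η = W_out/W_in = 2530/4091 = 61.84%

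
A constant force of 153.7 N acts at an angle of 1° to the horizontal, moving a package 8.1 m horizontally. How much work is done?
W = F·d·cosθ = (153.7)(8.1)cos(1°) = 1245 J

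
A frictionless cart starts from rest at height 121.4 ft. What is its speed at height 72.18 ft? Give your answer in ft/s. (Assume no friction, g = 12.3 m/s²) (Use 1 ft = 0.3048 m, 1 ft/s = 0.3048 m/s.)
Convert to SI: h₁−h₂ = 15.0023 m
mgh₁ = mgh₂ + ½mv² ⇒ v = √(2g(h₁−h₂)) = √(2·12.3·15.0023) = 19.2108 m/s = 63.03 ft/s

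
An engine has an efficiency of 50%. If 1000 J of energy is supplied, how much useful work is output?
W_out = η·W_in = 0.5·1000 = 500.0 J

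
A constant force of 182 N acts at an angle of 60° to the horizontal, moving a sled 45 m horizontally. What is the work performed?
W = F·d·cosθ = (182)(45)cos(60°) = 4095 J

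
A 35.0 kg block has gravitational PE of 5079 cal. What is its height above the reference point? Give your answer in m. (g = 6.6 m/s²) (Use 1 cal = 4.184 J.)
Convert to SI: m = 35.0 kg, PE = 21250.5 J
h = PE/(mg) = 21250.5/(35.0·6.6) = 91.99 m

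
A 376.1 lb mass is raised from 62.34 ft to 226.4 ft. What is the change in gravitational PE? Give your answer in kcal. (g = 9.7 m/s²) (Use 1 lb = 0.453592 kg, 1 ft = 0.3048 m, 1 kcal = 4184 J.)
Convert to SI: m = 170.596 kg, Δh = 50.0055 m
ΔPE = mgΔh = (170.596)(9.7)(50.0055) = 82748.1 J = 19.78 kcal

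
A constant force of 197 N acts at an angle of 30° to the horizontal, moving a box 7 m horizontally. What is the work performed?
W = F·d·cosθ = (197)(7)cos(30°) = 1194 J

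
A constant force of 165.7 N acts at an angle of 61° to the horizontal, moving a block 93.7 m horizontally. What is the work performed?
W = F·d·cosθ = (165.7)(93.7)cos(61°) = 7527 J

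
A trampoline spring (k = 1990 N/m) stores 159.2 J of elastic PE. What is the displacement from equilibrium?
x = √(2·PE/k) = √(2·159.2/1990) = 0.4 m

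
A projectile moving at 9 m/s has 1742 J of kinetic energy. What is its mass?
m = 2·KE/v² = 2·1742/(9)² = 43.01 kg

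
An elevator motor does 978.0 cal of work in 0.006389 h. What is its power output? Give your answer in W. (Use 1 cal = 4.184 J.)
Convert to SI: W = 4091.95 J, t = 23.0004 s
P = W/t = 4091.95/23.0004 = 177.9 W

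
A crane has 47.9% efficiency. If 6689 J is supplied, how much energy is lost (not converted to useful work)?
W_lost = W_in(1 − η) = 6689·(1 − 0.479) = 3485 J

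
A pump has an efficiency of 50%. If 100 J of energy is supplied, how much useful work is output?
W_out = η·W_in = 0.5·100 = 50.0 J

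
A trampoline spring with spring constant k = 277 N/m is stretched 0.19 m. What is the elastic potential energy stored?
PE = ½kx² = ½(277)(0.19)² = 5.0 J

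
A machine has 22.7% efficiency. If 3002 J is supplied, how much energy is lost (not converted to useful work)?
W_lost = W_in(1 − η) = 3002·(1 − 0.227) = 2321 J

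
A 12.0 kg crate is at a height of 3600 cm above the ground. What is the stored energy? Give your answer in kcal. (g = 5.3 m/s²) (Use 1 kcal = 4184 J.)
Convert to SI: m = 12.0 kg, h = 36.0 m
PE = mgh = (12.0)(5.3)(36.0) = 2289.6 J = 0.5472 kcal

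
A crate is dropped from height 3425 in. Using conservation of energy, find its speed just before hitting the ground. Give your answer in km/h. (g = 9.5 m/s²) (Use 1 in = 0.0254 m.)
Convert to SI: h = 86.995 m
mgh = ½mv² ⇒ v = √(2gh) = √(2·9.5·86.995) = 40.6559 m/s = 146.4 km/h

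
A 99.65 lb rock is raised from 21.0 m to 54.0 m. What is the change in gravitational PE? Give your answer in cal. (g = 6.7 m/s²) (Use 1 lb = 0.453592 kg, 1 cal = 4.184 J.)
Convert to SI: m = 45.2004 kg, Δh = 33.0 m
ΔPE = mgΔh = (45.2004)(6.7)(33.0) = 9993.82 J = 2389 cal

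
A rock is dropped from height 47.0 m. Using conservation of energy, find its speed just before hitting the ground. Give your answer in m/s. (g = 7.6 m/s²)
mgh = ½mv² ⇒ v = √(2gh) = √(2·7.6·47.0) = 26.73 m/s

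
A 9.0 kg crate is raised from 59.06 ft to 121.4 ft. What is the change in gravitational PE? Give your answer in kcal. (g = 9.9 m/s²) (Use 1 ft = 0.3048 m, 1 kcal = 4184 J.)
Convert to SI: m = 9.0 kg, Δh = 19.0012 m
ΔPE = mgΔh = (9.0)(9.9)(19.0012) = 1693.01 J = 0.4046 kcal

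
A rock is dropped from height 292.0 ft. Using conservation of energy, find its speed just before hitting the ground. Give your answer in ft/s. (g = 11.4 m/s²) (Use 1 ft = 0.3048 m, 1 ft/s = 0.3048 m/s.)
Convert to SI: h = 89.0016 m
mgh = ½mv² ⇒ v = √(2gh) = √(2·11.4·89.0016) = 45.047 m/s = 147.8 ft/s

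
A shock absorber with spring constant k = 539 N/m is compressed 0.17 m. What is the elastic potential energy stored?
PE = ½kx² = ½(539)(0.17)² = 7.789 J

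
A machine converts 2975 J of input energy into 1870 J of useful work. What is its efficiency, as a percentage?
η = W_out/W_in = 1870/2975 = 62.86%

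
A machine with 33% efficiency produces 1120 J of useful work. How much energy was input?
W_in = W_out/η = 1120/0.33 = 3394 J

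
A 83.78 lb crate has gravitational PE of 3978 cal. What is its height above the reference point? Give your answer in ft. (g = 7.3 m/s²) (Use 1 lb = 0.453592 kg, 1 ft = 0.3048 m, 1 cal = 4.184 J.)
Convert to SI: m = 38.0019 kg, PE = 16644.0 J
h = PE/(mg) = 16644.0/(38.0019·7.3) = 59.9968 m = 196.8 ft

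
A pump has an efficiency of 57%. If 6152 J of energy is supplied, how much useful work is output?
W_out = η·W_in = 0.57·6152 = 3506.64 J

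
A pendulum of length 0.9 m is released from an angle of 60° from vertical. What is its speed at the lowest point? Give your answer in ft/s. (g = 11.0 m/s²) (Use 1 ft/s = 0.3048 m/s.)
h = L(1 − cosθ) = 0.9(1 − cos60°) = 0.45 m
v = √(2gh) = √(2·11.0·0.45) = 3.14643 m/s = 10.32 ft/s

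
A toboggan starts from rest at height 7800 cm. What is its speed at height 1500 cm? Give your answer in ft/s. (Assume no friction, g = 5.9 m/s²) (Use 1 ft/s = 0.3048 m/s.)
Convert to SI: h₁−h₂ = 63.0 m
mgh₁ = mgh₂ + ½mv² ⇒ v = √(2g(h₁−h₂)) = √(2·5.9·63.0) = 27.2654 m/s = 89.45 ft/s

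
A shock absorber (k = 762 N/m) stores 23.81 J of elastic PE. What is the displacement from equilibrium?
x = √(2·PE/k) = √(2·23.81/762) = 0.25 m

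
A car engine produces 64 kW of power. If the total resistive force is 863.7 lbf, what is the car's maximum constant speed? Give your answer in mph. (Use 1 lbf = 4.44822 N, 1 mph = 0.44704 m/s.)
Convert to SI: F = 3841.93 N
P = Fv ⇒ v = P/F = 64000 W/3841.93 N = 16.6583 m/s = 37.26 mph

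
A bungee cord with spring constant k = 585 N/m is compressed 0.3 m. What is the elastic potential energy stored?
PE = ½kx² = ½(585)(0.3)² = 26.33 J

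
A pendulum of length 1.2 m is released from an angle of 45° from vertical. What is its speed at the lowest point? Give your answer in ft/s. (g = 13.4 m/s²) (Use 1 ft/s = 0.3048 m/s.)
h = L(1 − cosθ) = 1.2(1 − cos45°) = 0.351472 m
v = √(2gh) = √(2·13.4·0.351472) = 3.06911 m/s = 10.07 ft/s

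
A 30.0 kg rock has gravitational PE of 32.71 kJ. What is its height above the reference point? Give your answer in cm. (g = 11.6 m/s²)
Convert to SI: m = 30.0 kg, PE = 32710.0 J
h = PE/(mg) = 32710.0/(30.0·11.6) = 93.9943 m = 9399 cm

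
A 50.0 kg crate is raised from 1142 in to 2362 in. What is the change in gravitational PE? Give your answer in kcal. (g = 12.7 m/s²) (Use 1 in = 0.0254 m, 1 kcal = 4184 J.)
Convert to SI: m = 50.0 kg, Δh = 30.988 m
ΔPE = mgΔh = (50.0)(12.7)(30.988) = 19677.4 J = 4.703 kcal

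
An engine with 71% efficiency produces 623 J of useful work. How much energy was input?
W_in = W_out/η = 623/0.71 = 877.5 J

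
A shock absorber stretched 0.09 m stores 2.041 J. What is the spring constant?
k = 2·PE/x² = 2·2.041/(0.09)² = 504.0 N/m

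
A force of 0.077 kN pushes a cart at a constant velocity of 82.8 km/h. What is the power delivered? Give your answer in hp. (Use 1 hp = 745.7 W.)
Convert to SI: F = 77.0 N, v = 23.0 m/s
P = Fv = (77.0)(23.0) = 1771.0 W = 2.375 hp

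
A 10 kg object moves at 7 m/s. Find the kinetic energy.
KE = ½mv² = ½(10)(7)² = 245.0 J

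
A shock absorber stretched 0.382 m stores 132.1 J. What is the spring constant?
k = 2·PE/x² = 2·132.1/(0.382)² = 1811 N/m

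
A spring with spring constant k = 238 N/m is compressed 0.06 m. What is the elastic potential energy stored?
PE = ½kx² = ½(238)(0.06)² = 0.4284 J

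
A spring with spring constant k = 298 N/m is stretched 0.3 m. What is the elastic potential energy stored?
PE = ½kx² = ½(298)(0.3)² = 13.41 J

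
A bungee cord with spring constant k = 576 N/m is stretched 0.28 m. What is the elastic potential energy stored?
PE = ½kx² = ½(576)(0.28)² = 22.58 J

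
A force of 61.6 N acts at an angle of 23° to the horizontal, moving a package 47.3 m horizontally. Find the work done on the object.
W = F·d·cosθ = (61.6)(47.3)cos(23°) = 2682 J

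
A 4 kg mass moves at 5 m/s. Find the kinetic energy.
KE = ½mv² = ½(4)(5)² = 50.0 J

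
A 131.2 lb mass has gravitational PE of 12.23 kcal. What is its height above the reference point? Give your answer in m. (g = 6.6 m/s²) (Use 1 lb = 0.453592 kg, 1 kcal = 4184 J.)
Convert to SI: m = 59.5113 kg, PE = 51170.3 J
h = PE/(mg) = 51170.3/(59.5113·6.6) = 130.3 m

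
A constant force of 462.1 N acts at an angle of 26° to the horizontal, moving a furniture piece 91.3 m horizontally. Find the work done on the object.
W = F·d·cosθ = (462.1)(91.3)cos(26°) = 37920 J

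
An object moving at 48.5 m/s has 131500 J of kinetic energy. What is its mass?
m = 2·KE/v² = 2·131500/(48.5)² = 111.8 kg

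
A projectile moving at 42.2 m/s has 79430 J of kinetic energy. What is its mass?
m = 2·KE/v² = 2·79430/(42.2)² = 89.21 kg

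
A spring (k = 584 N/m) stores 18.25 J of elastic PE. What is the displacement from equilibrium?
x = √(2·PE/k) = √(2·18.25/584) = 0.25 m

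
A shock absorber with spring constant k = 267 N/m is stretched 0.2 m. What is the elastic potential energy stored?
PE = ½kx² = ½(267)(0.2)² = 5.34 J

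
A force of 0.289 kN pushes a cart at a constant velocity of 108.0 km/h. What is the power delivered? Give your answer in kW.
Convert to SI: F = 289.0 N, v = 30.0 m/s
P = Fv = (289.0)(30.0) = 8670.0 W = 8.67 kW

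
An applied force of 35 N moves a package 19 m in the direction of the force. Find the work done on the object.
W = F·d = (35)(19) = 665.0 J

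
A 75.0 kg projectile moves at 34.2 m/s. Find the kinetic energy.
KE = ½mv² = ½(75.0)(34.2)² = 43860 J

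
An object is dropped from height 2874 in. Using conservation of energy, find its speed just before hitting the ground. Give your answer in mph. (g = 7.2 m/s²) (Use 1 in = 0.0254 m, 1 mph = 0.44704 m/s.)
Convert to SI: h = 72.9996 m
mgh = ½mv² ⇒ v = √(2gh) = √(2·7.2·72.9996) = 32.4221 m/s = 72.53 mph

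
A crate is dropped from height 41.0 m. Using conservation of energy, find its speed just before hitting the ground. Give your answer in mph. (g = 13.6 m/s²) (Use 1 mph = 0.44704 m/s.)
mgh = ½mv² ⇒ v = √(2gh) = √(2·13.6·41.0) = 33.3946 m/s = 74.7 mph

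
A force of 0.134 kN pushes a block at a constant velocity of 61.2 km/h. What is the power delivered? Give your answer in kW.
Convert to SI: F = 134.0 N, v = 17.0 m/s
P = Fv = (134.0)(17.0) = 2278.0 W = 2.278 kW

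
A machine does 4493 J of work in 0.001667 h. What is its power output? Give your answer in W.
Convert to SI: W = 4493.0 J, t = 6.0012 s
P = W/t = 4493.0/6.0012 = 748.7 W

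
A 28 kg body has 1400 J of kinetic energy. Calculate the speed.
v = √(2·KE/m) = √(2·1400/28) = 10.0 m/s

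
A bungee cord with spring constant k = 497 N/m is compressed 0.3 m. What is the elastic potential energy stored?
PE = ½kx² = ½(497)(0.3)² = 22.37 J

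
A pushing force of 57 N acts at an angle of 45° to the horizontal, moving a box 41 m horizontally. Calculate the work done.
W = F·d·cosθ = (57)(41)cos(45°) = 1653 J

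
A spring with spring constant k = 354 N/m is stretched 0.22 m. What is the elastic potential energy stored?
PE = ½kx² = ½(354)(0.22)² = 8.567 J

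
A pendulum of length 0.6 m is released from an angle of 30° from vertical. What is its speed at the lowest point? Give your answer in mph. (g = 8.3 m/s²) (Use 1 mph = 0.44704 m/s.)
h = L(1 − cosθ) = 0.6(1 − cos30°) = 0.0803848 m
v = √(2gh) = √(2·8.3·0.0803848) = 1.15516 m/s = 2.584 mph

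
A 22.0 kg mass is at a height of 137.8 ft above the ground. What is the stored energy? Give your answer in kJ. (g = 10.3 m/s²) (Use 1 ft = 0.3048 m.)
Convert to SI: m = 22.0 kg, h = 42.0014 m
PE = mgh = (22.0)(10.3)(42.0014) = 9517.53 J = 9.518 kJ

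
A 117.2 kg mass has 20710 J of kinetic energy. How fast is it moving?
v = √(2·KE/m) = √(2·20710/117.2) = 18.8 m/s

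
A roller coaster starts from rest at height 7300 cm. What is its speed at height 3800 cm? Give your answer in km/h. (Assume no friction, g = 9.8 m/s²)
Convert to SI: h₁−h₂ = 35.0 m
mgh₁ = mgh₂ + ½mv² ⇒ v = √(2g(h₁−h₂)) = √(2·9.8·35.0) = 26.1916 m/s = 94.29 km/h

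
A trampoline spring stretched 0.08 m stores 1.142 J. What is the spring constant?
k = 2·PE/x² = 2·1.142/(0.08)² = 356.9 N/m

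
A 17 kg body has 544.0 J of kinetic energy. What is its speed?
v = √(2·KE/m) = √(2·544.0/17) = 8.0 m/s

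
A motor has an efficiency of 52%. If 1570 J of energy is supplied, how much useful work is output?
W_out = η·W_in = 0.52·1570 = 816.4 J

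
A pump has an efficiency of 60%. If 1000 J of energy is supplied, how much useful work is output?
W_out = η·W_in = 0.6·1000 = 600.0 J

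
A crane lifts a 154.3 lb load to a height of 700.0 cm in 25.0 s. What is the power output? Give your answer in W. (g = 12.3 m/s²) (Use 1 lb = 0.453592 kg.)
Convert to SI: m = 69.9892 kg, h = 7.0 m, t = 25.0 s
P = mgh/t = (69.9892)(12.3)(7.0)/25.0 = 241.0 W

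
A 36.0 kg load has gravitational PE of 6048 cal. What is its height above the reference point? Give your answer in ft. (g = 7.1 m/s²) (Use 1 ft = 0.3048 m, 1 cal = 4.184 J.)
Convert to SI: m = 36.0 kg, PE = 25304.8 J
h = PE/(mg) = 25304.8/(36.0·7.1) = 99.0017 m = 324.8 ft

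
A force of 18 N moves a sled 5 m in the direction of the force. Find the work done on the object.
W = F·d = (18)(5) = 90.0 J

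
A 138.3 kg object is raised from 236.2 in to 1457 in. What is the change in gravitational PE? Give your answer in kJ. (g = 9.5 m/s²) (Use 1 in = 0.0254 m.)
Convert to SI: m = 138.3 kg, Δh = 31.0083 m
ΔPE = mgΔh = (138.3)(9.5)(31.0083) = 40740.3 J = 40.74 kJ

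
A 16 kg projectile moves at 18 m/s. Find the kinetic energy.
KE = ½mv² = ½(16)(18)² = 2592.0 J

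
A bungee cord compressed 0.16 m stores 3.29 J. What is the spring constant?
k = 2·PE/x² = 2·3.29/(0.16)² = 257.0 N/m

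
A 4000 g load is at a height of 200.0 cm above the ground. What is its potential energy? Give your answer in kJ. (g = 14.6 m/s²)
Convert to SI: m = 4.0 kg, h = 2.0 m
PE = mgh = (4.0)(14.6)(2.0) = 116.8 J = 0.1168 kJ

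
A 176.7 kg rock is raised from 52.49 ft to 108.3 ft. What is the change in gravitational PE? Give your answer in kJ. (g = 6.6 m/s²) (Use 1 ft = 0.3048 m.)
Convert to SI: m = 176.7 kg, Δh = 17.0109 m
ΔPE = mgΔh = (176.7)(6.6)(17.0109) = 19838.4 J = 19.84 kJ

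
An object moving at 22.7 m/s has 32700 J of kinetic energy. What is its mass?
m = 2·KE/v² = 2·32700/(22.7)² = 126.9 kg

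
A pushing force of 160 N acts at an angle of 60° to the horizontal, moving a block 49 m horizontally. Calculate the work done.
W = F·d·cosθ = (160)(49)cos(60°) = 3920 J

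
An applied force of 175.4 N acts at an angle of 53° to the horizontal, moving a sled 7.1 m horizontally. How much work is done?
W = F·d·cosθ = (175.4)(7.1)cos(53°) = 749.5 J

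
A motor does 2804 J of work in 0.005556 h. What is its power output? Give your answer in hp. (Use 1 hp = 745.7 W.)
Convert to SI: W = 2804.0 J, t = 20.0016 s
P = W/t = 2804.0/20.0016 = 140.189 W = 0.188 hp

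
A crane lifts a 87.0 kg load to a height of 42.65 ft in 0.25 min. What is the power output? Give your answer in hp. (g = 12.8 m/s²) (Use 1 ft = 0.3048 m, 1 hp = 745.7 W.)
Convert to SI: m = 87.0 kg, h = 12.9997 m, t = 15.0 s
P = mgh/t = (87.0)(12.8)(12.9997)/15.0 = 965.099 W = 1.294 hp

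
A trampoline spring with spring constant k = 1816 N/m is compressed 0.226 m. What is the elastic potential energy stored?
PE = ½kx² = ½(1816)(0.226)² = 46.38 J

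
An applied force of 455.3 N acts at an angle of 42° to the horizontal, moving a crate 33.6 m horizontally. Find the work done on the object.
W = F·d·cosθ = (455.3)(33.6)cos(42°) = 11370 J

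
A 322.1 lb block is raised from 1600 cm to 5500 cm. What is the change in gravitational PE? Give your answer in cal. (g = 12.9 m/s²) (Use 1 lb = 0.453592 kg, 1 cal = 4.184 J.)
Convert to SI: m = 146.102 kg, Δh = 39.0 m
ΔPE = mgΔh = (146.102)(12.9)(39.0) = 73503.9 J = 17570 cal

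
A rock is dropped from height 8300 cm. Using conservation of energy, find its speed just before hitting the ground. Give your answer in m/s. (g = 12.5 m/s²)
Convert to SI: h = 83.0 m
mgh = ½mv² ⇒ v = √(2gh) = √(2·12.5·83.0) = 45.55 m/s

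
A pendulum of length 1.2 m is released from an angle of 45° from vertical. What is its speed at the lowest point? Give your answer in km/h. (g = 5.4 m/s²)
h = L(1 − cosθ) = 1.2(1 − cos45°) = 0.351472 m
v = √(2gh) = √(2·5.4·0.351472) = 1.94831 m/s = 7.014 km/h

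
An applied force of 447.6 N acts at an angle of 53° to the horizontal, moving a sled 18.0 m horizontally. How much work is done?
W = F·d·cosθ = (447.6)(18.0)cos(53°) = 4849 J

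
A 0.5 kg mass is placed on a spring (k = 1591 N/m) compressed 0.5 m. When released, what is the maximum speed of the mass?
½kx² = ½mv² ⇒ v = x√(k/m) = (0.5)√(1591/0.5) = 28.2 m/s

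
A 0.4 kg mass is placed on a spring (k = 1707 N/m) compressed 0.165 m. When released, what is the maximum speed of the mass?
½kx² = ½mv² ⇒ v = x√(k/m) = (0.165)√(1707/0.4) = 10.78 m/s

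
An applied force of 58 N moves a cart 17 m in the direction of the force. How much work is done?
W = F·d = (58)(17) = 986.0 J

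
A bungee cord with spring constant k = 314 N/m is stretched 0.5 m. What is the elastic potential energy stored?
PE = ½kx² = ½(314)(0.5)² = 39.25 J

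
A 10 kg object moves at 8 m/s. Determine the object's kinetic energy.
KE = ½mv² = ½(10)(8)² = 320.0 J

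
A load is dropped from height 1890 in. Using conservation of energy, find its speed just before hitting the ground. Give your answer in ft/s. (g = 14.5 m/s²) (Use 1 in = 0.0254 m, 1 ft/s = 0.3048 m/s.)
Convert to SI: h = 48.006 m
mgh = ½mv² ⇒ v = √(2gh) = √(2·14.5·48.006) = 37.3118 m/s = 122.4 ft/s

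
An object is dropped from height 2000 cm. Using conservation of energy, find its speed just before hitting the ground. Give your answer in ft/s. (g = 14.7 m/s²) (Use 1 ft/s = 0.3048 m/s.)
Convert to SI: h = 20.0 m
mgh = ½mv² ⇒ v = √(2gh) = √(2·14.7·20.0) = 24.2487 m/s = 79.56 ft/s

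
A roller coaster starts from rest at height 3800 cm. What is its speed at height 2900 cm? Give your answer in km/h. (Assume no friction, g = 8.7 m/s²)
Convert to SI: h₁−h₂ = 9.0 m
mgh₁ = mgh₂ + ½mv² ⇒ v = √(2g(h₁−h₂)) = √(2·8.7·9.0) = 12.514 m/s = 45.05 km/h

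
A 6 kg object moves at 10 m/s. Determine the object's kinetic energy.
KE = ½mv² = ½(6)(10)² = 300.0 J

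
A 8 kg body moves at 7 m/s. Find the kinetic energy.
KE = ½mv² = ½(8)(7)² = 196.0 J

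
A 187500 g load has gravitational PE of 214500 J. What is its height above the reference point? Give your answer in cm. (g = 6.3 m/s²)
Convert to SI: m = 187.5 kg, PE = 214500 J
h = PE/(mg) = 214500/(187.5·6.3) = 181.587 m = 18160 cm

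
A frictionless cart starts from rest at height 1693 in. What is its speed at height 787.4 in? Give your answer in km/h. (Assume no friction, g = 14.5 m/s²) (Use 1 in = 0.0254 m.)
Convert to SI: h₁−h₂ = 23.0022 m
mgh₁ = mgh₂ + ½mv² ⇒ v = √(2g(h₁−h₂)) = √(2·14.5·23.0022) = 25.8276 m/s = 92.98 km/h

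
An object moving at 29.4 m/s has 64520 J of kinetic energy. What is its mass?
m = 2·KE/v² = 2·64520/(29.4)² = 149.3 kg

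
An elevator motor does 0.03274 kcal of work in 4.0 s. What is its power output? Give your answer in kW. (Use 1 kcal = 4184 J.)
Convert to SI: W = 136.984 J, t = 4.0 s
P = W/t = 136.984/4.0 = 34.246 W = 0.03425 kW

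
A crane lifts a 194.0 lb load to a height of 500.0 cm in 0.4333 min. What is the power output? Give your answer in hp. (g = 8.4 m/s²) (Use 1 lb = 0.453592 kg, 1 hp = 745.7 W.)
Convert to SI: m = 87.9968 kg, h = 5.0 m, t = 25.998 s
P = mgh/t = (87.9968)(8.4)(5.0)/25.998 = 142.16 W = 0.1906 hp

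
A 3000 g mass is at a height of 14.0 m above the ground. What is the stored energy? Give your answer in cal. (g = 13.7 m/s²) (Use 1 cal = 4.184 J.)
Convert to SI: m = 3.0 kg, h = 14.0 m
PE = mgh = (3.0)(13.7)(14.0) = 575.4 J = 137.5 cal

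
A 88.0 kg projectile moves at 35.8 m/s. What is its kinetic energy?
KE = ½mv² = ½(88.0)(35.8)² = 56390 J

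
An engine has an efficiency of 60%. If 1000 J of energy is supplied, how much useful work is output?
W_out = η·W_in = 0.6·1000 = 600.0 J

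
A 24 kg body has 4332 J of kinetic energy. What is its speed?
v = √(2·KE/m) = √(2·4332/24) = 19.0 m/s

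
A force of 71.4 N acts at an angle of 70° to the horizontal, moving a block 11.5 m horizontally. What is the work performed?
W = F·d·cosθ = (71.4)(11.5)cos(70°) = 280.8 J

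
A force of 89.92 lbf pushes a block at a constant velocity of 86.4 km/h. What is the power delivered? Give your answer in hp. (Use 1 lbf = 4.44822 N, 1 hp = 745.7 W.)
Convert to SI: F = 399.984 N, v = 24.0 m/s
P = Fv = (399.984)(24.0) = 9599.61 W = 12.87 hp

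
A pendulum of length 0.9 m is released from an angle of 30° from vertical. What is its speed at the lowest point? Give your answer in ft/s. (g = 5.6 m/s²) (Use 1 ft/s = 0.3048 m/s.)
h = L(1 − cosθ) = 0.9(1 − cos30°) = 0.120577 m
v = √(2gh) = √(2·5.6·0.120577) = 1.16209 m/s = 3.813 ft/s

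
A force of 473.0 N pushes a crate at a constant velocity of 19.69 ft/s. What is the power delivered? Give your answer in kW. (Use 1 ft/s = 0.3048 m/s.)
Convert to SI: F = 473.0 N, v = 6.00151 m/s
P = Fv = (473.0)(6.00151) = 2838.72 W = 2.839 kW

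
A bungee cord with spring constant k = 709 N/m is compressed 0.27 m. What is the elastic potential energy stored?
PE = ½kx² = ½(709)(0.27)² = 25.84 J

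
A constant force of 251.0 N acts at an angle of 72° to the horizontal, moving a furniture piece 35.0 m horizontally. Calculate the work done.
W = F·d·cosθ = (251.0)(35.0)cos(72°) = 2715 J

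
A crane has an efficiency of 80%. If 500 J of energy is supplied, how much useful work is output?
W_out = η·W_in = 0.8·500 = 400.0 J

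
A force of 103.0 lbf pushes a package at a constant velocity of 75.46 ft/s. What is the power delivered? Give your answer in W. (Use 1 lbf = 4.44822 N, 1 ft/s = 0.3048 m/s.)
Convert to SI: F = 458.167 N, v = 23.0002 m/s
P = Fv = (458.167)(23.0002) = 10540 W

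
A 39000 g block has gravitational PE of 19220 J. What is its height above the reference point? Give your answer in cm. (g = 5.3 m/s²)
Convert to SI: m = 39.0 kg, PE = 19220.0 J
h = PE/(mg) = 19220.0/(39.0·5.3) = 92.985 m = 9299 cm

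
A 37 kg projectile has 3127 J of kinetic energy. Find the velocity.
v = √(2·KE/m) = √(2·3127/37) = 13.0 m/s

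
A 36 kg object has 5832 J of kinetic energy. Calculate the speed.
v = √(2·KE/m) = √(2·5832/36) = 18.0 m/s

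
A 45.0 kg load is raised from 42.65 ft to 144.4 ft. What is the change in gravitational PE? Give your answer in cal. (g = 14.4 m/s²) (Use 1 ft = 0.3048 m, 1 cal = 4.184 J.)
Convert to SI: m = 45.0 kg, Δh = 31.0134 m
ΔPE = mgΔh = (45.0)(14.4)(31.0134) = 20096.7 J = 4803 cal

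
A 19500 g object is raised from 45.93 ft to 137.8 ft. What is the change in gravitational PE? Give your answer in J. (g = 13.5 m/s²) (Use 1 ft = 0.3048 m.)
Convert to SI: m = 19.5 kg, Δh = 28.002 m
ΔPE = mgΔh = (19.5)(13.5)(28.002) = 7372 J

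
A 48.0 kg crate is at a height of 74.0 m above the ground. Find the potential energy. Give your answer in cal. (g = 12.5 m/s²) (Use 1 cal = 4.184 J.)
PE = mgh = (48.0)(12.5)(74.0) = 44400.0 J = 10610 cal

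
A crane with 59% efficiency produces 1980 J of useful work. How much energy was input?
W_in = W_out/η = 1980/0.59 = 3356 J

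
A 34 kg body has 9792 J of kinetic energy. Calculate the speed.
v = √(2·KE/m) = √(2·9792/34) = 24.0 m/s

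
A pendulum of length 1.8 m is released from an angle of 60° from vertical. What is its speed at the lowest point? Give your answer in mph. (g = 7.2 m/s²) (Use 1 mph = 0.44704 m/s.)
h = L(1 − cosθ) = 1.8(1 − cos60°) = 0.9 m
v = √(2gh) = √(2·7.2·0.9) = 3.6 m/s = 8.053 mph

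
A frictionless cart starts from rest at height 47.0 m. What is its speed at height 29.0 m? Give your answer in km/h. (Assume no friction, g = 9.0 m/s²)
mgh₁ = mgh₂ + ½mv² ⇒ v = √(2g(h₁−h₂)) = √(2·9.0·18.0) = 18.0 m/s = 64.8 km/h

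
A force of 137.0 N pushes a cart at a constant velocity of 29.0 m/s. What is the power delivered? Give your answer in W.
P = Fv = (137.0)(29.0) = 3973 W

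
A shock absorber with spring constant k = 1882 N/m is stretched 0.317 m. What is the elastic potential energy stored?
PE = ½kx² = ½(1882)(0.317)² = 94.56 J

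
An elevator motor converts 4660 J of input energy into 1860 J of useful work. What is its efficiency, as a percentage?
η = W_out/W_in = 1860/4660 = 39.91%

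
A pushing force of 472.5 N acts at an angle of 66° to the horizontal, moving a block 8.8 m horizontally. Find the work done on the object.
W = F·d·cosθ = (472.5)(8.8)cos(66°) = 1691 J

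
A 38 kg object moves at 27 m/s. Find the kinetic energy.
KE = ½mv² = ½(38)(27)² = 13851.0 J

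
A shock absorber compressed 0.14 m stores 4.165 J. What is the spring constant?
k = 2·PE/x² = 2·4.165/(0.14)² = 425.0 N/m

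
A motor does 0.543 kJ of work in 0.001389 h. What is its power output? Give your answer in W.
Convert to SI: W = 543.0 J, t = 5.0004 s
P = W/t = 543.0/5.0004 = 108.6 W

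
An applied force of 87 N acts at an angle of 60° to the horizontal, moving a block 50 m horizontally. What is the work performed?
W = F·d·cosθ = (87)(50)cos(60°) = 2175 J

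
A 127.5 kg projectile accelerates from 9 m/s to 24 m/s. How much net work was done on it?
W = ΔKE = ½m(v₂² − v₁²) = ½(127.5)(24² − 9²) = 31556.25 J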